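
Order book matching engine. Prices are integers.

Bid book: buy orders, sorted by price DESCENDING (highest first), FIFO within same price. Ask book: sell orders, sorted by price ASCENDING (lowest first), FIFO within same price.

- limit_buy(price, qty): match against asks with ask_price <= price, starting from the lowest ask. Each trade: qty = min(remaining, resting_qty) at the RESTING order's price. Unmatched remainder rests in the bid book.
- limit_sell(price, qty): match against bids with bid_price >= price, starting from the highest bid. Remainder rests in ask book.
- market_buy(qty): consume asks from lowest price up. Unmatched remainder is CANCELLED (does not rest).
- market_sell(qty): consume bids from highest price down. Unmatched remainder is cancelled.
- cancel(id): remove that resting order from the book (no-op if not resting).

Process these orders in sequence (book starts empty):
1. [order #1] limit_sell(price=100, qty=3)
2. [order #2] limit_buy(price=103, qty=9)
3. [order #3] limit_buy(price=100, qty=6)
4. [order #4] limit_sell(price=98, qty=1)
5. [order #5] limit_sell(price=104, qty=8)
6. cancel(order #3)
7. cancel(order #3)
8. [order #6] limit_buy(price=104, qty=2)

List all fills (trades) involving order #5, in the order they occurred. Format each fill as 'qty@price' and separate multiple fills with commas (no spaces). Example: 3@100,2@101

After op 1 [order #1] limit_sell(price=100, qty=3): fills=none; bids=[-] asks=[#1:3@100]
After op 2 [order #2] limit_buy(price=103, qty=9): fills=#2x#1:3@100; bids=[#2:6@103] asks=[-]
After op 3 [order #3] limit_buy(price=100, qty=6): fills=none; bids=[#2:6@103 #3:6@100] asks=[-]
After op 4 [order #4] limit_sell(price=98, qty=1): fills=#2x#4:1@103; bids=[#2:5@103 #3:6@100] asks=[-]
After op 5 [order #5] limit_sell(price=104, qty=8): fills=none; bids=[#2:5@103 #3:6@100] asks=[#5:8@104]
After op 6 cancel(order #3): fills=none; bids=[#2:5@103] asks=[#5:8@104]
After op 7 cancel(order #3): fills=none; bids=[#2:5@103] asks=[#5:8@104]
After op 8 [order #6] limit_buy(price=104, qty=2): fills=#6x#5:2@104; bids=[#2:5@103] asks=[#5:6@104]

Answer: 2@104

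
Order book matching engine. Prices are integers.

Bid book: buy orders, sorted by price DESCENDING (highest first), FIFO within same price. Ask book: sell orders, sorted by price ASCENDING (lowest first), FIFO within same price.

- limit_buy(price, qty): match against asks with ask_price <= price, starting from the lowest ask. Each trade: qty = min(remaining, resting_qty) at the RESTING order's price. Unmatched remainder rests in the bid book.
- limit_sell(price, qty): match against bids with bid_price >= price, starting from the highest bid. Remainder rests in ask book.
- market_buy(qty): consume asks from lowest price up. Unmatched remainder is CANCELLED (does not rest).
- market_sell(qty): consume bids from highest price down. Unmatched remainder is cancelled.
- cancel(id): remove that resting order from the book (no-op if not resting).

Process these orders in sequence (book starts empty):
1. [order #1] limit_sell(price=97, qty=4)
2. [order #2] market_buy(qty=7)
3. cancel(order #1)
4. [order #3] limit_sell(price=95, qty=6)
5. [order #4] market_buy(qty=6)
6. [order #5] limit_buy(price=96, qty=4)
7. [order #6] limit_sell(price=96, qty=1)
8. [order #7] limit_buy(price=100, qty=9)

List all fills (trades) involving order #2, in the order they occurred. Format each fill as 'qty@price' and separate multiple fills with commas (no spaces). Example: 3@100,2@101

After op 1 [order #1] limit_sell(price=97, qty=4): fills=none; bids=[-] asks=[#1:4@97]
After op 2 [order #2] market_buy(qty=7): fills=#2x#1:4@97; bids=[-] asks=[-]
After op 3 cancel(order #1): fills=none; bids=[-] asks=[-]
After op 4 [order #3] limit_sell(price=95, qty=6): fills=none; bids=[-] asks=[#3:6@95]
After op 5 [order #4] market_buy(qty=6): fills=#4x#3:6@95; bids=[-] asks=[-]
After op 6 [order #5] limit_buy(price=96, qty=4): fills=none; bids=[#5:4@96] asks=[-]
After op 7 [order #6] limit_sell(price=96, qty=1): fills=#5x#6:1@96; bids=[#5:3@96] asks=[-]
After op 8 [order #7] limit_buy(price=100, qty=9): fills=none; bids=[#7:9@100 #5:3@96] asks=[-]

Answer: 4@97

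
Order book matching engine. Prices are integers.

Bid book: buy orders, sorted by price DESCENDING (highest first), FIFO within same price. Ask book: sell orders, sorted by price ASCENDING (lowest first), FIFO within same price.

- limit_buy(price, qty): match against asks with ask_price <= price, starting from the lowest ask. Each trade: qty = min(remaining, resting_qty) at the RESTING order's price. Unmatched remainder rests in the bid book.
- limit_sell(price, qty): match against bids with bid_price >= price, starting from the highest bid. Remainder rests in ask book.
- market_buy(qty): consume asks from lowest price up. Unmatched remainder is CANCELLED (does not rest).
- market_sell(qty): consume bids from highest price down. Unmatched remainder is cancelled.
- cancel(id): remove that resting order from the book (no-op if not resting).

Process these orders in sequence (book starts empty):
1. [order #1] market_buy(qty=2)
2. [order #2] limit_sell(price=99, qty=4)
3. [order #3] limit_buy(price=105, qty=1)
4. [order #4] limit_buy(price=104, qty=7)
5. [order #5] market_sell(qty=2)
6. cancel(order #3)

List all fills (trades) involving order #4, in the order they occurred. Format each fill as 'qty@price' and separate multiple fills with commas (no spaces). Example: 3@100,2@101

Answer: 3@99,2@104

Derivation:
After op 1 [order #1] market_buy(qty=2): fills=none; bids=[-] asks=[-]
After op 2 [order #2] limit_sell(price=99, qty=4): fills=none; bids=[-] asks=[#2:4@99]
After op 3 [order #3] limit_buy(price=105, qty=1): fills=#3x#2:1@99; bids=[-] asks=[#2:3@99]
After op 4 [order #4] limit_buy(price=104, qty=7): fills=#4x#2:3@99; bids=[#4:4@104] asks=[-]
After op 5 [order #5] market_sell(qty=2): fills=#4x#5:2@104; bids=[#4:2@104] asks=[-]
After op 6 cancel(order #3): fills=none; bids=[#4:2@104] asks=[-]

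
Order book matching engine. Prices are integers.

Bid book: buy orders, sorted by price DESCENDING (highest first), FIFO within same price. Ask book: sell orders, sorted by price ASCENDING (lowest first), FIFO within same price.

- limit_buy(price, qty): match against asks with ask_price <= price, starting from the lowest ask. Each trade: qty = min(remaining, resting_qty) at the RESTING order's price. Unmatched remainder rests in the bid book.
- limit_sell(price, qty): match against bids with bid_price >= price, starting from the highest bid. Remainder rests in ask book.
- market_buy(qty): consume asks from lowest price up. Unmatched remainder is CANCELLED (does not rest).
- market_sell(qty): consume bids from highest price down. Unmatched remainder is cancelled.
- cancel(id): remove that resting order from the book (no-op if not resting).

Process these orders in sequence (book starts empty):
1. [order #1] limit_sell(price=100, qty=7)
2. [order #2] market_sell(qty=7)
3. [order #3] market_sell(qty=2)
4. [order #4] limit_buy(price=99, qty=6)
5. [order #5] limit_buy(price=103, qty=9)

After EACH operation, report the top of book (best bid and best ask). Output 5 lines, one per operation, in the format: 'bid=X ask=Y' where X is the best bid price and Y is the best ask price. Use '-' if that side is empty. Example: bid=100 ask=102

Answer: bid=- ask=100
bid=- ask=100
bid=- ask=100
bid=99 ask=100
bid=103 ask=-

Derivation:
After op 1 [order #1] limit_sell(price=100, qty=7): fills=none; bids=[-] asks=[#1:7@100]
After op 2 [order #2] market_sell(qty=7): fills=none; bids=[-] asks=[#1:7@100]
After op 3 [order #3] market_sell(qty=2): fills=none; bids=[-] asks=[#1:7@100]
After op 4 [order #4] limit_buy(price=99, qty=6): fills=none; bids=[#4:6@99] asks=[#1:7@100]
After op 5 [order #5] limit_buy(price=103, qty=9): fills=#5x#1:7@100; bids=[#5:2@103 #4:6@99] asks=[-]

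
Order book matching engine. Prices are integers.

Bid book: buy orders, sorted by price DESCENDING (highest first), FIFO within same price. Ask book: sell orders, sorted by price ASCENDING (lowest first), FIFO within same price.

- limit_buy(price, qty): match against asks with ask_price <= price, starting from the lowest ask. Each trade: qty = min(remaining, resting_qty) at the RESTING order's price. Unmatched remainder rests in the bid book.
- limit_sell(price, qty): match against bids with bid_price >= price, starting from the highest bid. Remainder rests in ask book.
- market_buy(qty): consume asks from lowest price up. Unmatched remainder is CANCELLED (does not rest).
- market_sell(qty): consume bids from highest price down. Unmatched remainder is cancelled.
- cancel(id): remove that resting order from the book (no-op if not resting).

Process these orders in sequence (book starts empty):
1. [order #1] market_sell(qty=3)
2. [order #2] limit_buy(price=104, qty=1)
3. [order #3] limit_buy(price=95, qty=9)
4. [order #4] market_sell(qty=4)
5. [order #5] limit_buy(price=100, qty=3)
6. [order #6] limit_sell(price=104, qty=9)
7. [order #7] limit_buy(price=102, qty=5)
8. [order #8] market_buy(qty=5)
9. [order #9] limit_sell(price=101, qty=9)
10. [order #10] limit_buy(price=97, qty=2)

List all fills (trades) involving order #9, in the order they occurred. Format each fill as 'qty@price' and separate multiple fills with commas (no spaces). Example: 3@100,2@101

Answer: 5@102

Derivation:
After op 1 [order #1] market_sell(qty=3): fills=none; bids=[-] asks=[-]
After op 2 [order #2] limit_buy(price=104, qty=1): fills=none; bids=[#2:1@104] asks=[-]
After op 3 [order #3] limit_buy(price=95, qty=9): fills=none; bids=[#2:1@104 #3:9@95] asks=[-]
After op 4 [order #4] market_sell(qty=4): fills=#2x#4:1@104 #3x#4:3@95; bids=[#3:6@95] asks=[-]
After op 5 [order #5] limit_buy(price=100, qty=3): fills=none; bids=[#5:3@100 #3:6@95] asks=[-]
After op 6 [order #6] limit_sell(price=104, qty=9): fills=none; bids=[#5:3@100 #3:6@95] asks=[#6:9@104]
After op 7 [order #7] limit_buy(price=102, qty=5): fills=none; bids=[#7:5@102 #5:3@100 #3:6@95] asks=[#6:9@104]
After op 8 [order #8] market_buy(qty=5): fills=#8x#6:5@104; bids=[#7:5@102 #5:3@100 #3:6@95] asks=[#6:4@104]
After op 9 [order #9] limit_sell(price=101, qty=9): fills=#7x#9:5@102; bids=[#5:3@100 #3:6@95] asks=[#9:4@101 #6:4@104]
After op 10 [order #10] limit_buy(price=97, qty=2): fills=none; bids=[#5:3@100 #10:2@97 #3:6@95] asks=[#9:4@101 #6:4@104]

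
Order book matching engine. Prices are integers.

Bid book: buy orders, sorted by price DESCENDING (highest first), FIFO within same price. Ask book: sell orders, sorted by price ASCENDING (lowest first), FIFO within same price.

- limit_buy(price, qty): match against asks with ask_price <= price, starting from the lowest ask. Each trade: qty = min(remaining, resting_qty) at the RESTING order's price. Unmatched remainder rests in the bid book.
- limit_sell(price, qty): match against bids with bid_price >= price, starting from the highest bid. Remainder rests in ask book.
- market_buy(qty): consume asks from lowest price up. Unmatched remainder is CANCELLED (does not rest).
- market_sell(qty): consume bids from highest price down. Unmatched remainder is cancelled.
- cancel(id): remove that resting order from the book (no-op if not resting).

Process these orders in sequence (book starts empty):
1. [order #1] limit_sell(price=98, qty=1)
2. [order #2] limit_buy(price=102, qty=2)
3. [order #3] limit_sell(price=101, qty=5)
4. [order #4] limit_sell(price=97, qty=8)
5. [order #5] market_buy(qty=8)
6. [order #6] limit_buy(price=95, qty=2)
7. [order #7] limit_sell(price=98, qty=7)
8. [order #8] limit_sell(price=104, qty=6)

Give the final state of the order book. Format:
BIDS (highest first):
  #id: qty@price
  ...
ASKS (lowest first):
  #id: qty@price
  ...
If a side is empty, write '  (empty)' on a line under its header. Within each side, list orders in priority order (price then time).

Answer: BIDS (highest first):
  #6: 2@95
ASKS (lowest first):
  #7: 7@98
  #3: 4@101
  #8: 6@104

Derivation:
After op 1 [order #1] limit_sell(price=98, qty=1): fills=none; bids=[-] asks=[#1:1@98]
After op 2 [order #2] limit_buy(price=102, qty=2): fills=#2x#1:1@98; bids=[#2:1@102] asks=[-]
After op 3 [order #3] limit_sell(price=101, qty=5): fills=#2x#3:1@102; bids=[-] asks=[#3:4@101]
After op 4 [order #4] limit_sell(price=97, qty=8): fills=none; bids=[-] asks=[#4:8@97 #3:4@101]
After op 5 [order #5] market_buy(qty=8): fills=#5x#4:8@97; bids=[-] asks=[#3:4@101]
After op 6 [order #6] limit_buy(price=95, qty=2): fills=none; bids=[#6:2@95] asks=[#3:4@101]
After op 7 [order #7] limit_sell(price=98, qty=7): fills=none; bids=[#6:2@95] asks=[#7:7@98 #3:4@101]
After op 8 [order #8] limit_sell(price=104, qty=6): fills=none; bids=[#6:2@95] asks=[#7:7@98 #3:4@101 #8:6@104]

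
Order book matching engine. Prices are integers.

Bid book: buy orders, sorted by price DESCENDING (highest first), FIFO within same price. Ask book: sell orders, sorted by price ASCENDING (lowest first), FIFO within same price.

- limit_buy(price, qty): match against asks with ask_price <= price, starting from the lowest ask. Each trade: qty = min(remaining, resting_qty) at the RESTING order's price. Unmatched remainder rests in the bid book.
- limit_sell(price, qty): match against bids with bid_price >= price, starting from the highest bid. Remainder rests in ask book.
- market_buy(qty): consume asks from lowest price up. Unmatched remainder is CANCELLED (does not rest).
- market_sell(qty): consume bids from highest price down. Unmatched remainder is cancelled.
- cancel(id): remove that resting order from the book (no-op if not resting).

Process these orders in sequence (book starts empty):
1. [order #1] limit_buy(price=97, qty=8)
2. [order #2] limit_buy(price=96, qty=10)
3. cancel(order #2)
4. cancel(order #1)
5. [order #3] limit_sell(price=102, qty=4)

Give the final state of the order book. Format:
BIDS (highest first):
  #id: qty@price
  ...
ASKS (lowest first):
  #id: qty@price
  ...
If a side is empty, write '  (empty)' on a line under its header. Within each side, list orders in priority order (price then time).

After op 1 [order #1] limit_buy(price=97, qty=8): fills=none; bids=[#1:8@97] asks=[-]
After op 2 [order #2] limit_buy(price=96, qty=10): fills=none; bids=[#1:8@97 #2:10@96] asks=[-]
After op 3 cancel(order #2): fills=none; bids=[#1:8@97] asks=[-]
After op 4 cancel(order #1): fills=none; bids=[-] asks=[-]
After op 5 [order #3] limit_sell(price=102, qty=4): fills=none; bids=[-] asks=[#3:4@102]

Answer: BIDS (highest first):
  (empty)
ASKS (lowest first):
  #3: 4@102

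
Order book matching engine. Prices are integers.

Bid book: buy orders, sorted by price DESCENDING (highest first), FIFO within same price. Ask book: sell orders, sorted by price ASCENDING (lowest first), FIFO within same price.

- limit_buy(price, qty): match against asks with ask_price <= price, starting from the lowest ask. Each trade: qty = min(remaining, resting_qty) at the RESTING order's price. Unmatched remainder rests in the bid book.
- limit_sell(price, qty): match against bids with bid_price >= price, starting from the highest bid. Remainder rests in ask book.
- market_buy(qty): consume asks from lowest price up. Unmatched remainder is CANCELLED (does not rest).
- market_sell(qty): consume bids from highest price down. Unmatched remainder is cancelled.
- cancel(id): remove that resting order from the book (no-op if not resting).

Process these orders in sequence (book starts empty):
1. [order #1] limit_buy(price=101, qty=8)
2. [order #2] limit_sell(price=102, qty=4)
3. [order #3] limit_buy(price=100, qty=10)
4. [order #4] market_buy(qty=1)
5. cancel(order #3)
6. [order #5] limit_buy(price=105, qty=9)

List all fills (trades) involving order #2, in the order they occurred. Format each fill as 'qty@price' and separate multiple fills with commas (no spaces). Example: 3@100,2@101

After op 1 [order #1] limit_buy(price=101, qty=8): fills=none; bids=[#1:8@101] asks=[-]
After op 2 [order #2] limit_sell(price=102, qty=4): fills=none; bids=[#1:8@101] asks=[#2:4@102]
After op 3 [order #3] limit_buy(price=100, qty=10): fills=none; bids=[#1:8@101 #3:10@100] asks=[#2:4@102]
After op 4 [order #4] market_buy(qty=1): fills=#4x#2:1@102; bids=[#1:8@101 #3:10@100] asks=[#2:3@102]
After op 5 cancel(order #3): fills=none; bids=[#1:8@101] asks=[#2:3@102]
After op 6 [order #5] limit_buy(price=105, qty=9): fills=#5x#2:3@102; bids=[#5:6@105 #1:8@101] asks=[-]

Answer: 1@102,3@102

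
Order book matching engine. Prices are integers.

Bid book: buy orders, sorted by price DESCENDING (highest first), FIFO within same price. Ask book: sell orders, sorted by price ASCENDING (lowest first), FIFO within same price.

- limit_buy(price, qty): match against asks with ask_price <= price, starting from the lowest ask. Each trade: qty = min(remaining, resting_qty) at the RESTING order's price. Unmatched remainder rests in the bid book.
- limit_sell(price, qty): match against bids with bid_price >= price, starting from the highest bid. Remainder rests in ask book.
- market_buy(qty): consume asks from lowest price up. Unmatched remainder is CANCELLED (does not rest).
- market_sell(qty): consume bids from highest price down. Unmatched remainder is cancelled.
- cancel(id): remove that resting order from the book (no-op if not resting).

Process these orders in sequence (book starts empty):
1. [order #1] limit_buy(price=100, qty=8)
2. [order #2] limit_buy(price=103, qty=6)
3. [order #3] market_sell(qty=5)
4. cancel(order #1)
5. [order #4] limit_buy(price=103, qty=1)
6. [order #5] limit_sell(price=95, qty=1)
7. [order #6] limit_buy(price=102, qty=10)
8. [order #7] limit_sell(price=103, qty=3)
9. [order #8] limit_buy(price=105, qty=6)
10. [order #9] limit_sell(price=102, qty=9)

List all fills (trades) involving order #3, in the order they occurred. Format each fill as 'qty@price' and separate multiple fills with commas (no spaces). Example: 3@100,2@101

Answer: 5@103

Derivation:
After op 1 [order #1] limit_buy(price=100, qty=8): fills=none; bids=[#1:8@100] asks=[-]
After op 2 [order #2] limit_buy(price=103, qty=6): fills=none; bids=[#2:6@103 #1:8@100] asks=[-]
After op 3 [order #3] market_sell(qty=5): fills=#2x#3:5@103; bids=[#2:1@103 #1:8@100] asks=[-]
After op 4 cancel(order #1): fills=none; bids=[#2:1@103] asks=[-]
After op 5 [order #4] limit_buy(price=103, qty=1): fills=none; bids=[#2:1@103 #4:1@103] asks=[-]
After op 6 [order #5] limit_sell(price=95, qty=1): fills=#2x#5:1@103; bids=[#4:1@103] asks=[-]
After op 7 [order #6] limit_buy(price=102, qty=10): fills=none; bids=[#4:1@103 #6:10@102] asks=[-]
After op 8 [order #7] limit_sell(price=103, qty=3): fills=#4x#7:1@103; bids=[#6:10@102] asks=[#7:2@103]
After op 9 [order #8] limit_buy(price=105, qty=6): fills=#8x#7:2@103; bids=[#8:4@105 #6:10@102] asks=[-]
After op 10 [order #9] limit_sell(price=102, qty=9): fills=#8x#9:4@105 #6x#9:5@102; bids=[#6:5@102] asks=[-]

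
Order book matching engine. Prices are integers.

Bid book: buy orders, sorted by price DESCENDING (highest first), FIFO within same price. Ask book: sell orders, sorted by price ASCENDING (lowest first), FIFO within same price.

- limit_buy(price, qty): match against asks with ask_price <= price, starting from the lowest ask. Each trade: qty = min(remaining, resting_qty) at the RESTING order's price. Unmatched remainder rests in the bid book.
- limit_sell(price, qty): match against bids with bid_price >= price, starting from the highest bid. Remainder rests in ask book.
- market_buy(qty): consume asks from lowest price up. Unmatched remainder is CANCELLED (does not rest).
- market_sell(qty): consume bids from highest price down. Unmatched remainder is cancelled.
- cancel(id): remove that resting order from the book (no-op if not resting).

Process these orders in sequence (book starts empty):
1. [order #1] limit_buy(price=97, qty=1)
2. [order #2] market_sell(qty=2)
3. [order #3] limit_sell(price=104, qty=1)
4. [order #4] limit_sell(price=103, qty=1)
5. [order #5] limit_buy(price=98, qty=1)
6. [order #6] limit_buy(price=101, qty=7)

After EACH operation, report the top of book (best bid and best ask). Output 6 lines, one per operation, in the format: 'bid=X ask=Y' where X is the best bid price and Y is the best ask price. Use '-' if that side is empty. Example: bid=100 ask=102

Answer: bid=97 ask=-
bid=- ask=-
bid=- ask=104
bid=- ask=103
bid=98 ask=103
bid=101 ask=103

Derivation:
After op 1 [order #1] limit_buy(price=97, qty=1): fills=none; bids=[#1:1@97] asks=[-]
After op 2 [order #2] market_sell(qty=2): fills=#1x#2:1@97; bids=[-] asks=[-]
After op 3 [order #3] limit_sell(price=104, qty=1): fills=none; bids=[-] asks=[#3:1@104]
After op 4 [order #4] limit_sell(price=103, qty=1): fills=none; bids=[-] asks=[#4:1@103 #3:1@104]
After op 5 [order #5] limit_buy(price=98, qty=1): fills=none; bids=[#5:1@98] asks=[#4:1@103 #3:1@104]
After op 6 [order #6] limit_buy(price=101, qty=7): fills=none; bids=[#6:7@101 #5:1@98] asks=[#4:1@103 #3:1@104]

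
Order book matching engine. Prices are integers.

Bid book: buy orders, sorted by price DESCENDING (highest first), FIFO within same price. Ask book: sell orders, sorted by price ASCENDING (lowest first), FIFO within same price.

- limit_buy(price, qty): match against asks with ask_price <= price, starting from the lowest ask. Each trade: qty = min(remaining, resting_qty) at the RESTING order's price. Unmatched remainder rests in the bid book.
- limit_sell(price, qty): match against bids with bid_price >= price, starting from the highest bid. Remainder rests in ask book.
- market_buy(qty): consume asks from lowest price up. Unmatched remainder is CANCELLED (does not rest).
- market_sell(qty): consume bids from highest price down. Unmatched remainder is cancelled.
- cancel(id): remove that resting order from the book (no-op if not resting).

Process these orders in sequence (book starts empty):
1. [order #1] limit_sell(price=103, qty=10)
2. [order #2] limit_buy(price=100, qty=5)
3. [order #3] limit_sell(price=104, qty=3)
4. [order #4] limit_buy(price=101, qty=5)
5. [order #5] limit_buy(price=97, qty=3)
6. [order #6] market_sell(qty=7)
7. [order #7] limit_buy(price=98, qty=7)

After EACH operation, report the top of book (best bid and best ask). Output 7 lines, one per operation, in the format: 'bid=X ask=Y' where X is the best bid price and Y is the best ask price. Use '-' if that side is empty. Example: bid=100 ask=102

After op 1 [order #1] limit_sell(price=103, qty=10): fills=none; bids=[-] asks=[#1:10@103]
After op 2 [order #2] limit_buy(price=100, qty=5): fills=none; bids=[#2:5@100] asks=[#1:10@103]
After op 3 [order #3] limit_sell(price=104, qty=3): fills=none; bids=[#2:5@100] asks=[#1:10@103 #3:3@104]
After op 4 [order #4] limit_buy(price=101, qty=5): fills=none; bids=[#4:5@101 #2:5@100] asks=[#1:10@103 #3:3@104]
After op 5 [order #5] limit_buy(price=97, qty=3): fills=none; bids=[#4:5@101 #2:5@100 #5:3@97] asks=[#1:10@103 #3:3@104]
After op 6 [order #6] market_sell(qty=7): fills=#4x#6:5@101 #2x#6:2@100; bids=[#2:3@100 #5:3@97] asks=[#1:10@103 #3:3@104]
After op 7 [order #7] limit_buy(price=98, qty=7): fills=none; bids=[#2:3@100 #7:7@98 #5:3@97] asks=[#1:10@103 #3:3@104]

Answer: bid=- ask=103
bid=100 ask=103
bid=100 ask=103
bid=101 ask=103
bid=101 ask=103
bid=100 ask=103
bid=100 ask=103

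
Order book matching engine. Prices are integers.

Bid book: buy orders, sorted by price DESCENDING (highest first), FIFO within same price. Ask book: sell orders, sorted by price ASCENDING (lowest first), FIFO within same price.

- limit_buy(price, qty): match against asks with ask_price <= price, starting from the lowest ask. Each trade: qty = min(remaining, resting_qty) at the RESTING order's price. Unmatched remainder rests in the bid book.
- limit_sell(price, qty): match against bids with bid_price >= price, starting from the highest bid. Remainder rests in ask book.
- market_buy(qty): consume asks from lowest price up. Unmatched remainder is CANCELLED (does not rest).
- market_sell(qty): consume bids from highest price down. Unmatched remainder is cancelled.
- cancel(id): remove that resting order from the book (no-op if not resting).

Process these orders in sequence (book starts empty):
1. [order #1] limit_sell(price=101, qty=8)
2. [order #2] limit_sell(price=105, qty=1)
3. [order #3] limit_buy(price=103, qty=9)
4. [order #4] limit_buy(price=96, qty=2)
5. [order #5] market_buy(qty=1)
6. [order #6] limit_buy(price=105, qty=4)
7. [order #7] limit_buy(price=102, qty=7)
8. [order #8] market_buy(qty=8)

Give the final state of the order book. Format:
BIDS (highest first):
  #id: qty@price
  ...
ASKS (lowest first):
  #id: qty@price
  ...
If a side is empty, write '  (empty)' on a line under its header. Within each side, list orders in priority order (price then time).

After op 1 [order #1] limit_sell(price=101, qty=8): fills=none; bids=[-] asks=[#1:8@101]
After op 2 [order #2] limit_sell(price=105, qty=1): fills=none; bids=[-] asks=[#1:8@101 #2:1@105]
After op 3 [order #3] limit_buy(price=103, qty=9): fills=#3x#1:8@101; bids=[#3:1@103] asks=[#2:1@105]
After op 4 [order #4] limit_buy(price=96, qty=2): fills=none; bids=[#3:1@103 #4:2@96] asks=[#2:1@105]
After op 5 [order #5] market_buy(qty=1): fills=#5x#2:1@105; bids=[#3:1@103 #4:2@96] asks=[-]
After op 6 [order #6] limit_buy(price=105, qty=4): fills=none; bids=[#6:4@105 #3:1@103 #4:2@96] asks=[-]
After op 7 [order #7] limit_buy(price=102, qty=7): fills=none; bids=[#6:4@105 #3:1@103 #7:7@102 #4:2@96] asks=[-]
After op 8 [order #8] market_buy(qty=8): fills=none; bids=[#6:4@105 #3:1@103 #7:7@102 #4:2@96] asks=[-]

Answer: BIDS (highest first):
  #6: 4@105
  #3: 1@103
  #7: 7@102
  #4: 2@96
ASKS (lowest first):
  (empty)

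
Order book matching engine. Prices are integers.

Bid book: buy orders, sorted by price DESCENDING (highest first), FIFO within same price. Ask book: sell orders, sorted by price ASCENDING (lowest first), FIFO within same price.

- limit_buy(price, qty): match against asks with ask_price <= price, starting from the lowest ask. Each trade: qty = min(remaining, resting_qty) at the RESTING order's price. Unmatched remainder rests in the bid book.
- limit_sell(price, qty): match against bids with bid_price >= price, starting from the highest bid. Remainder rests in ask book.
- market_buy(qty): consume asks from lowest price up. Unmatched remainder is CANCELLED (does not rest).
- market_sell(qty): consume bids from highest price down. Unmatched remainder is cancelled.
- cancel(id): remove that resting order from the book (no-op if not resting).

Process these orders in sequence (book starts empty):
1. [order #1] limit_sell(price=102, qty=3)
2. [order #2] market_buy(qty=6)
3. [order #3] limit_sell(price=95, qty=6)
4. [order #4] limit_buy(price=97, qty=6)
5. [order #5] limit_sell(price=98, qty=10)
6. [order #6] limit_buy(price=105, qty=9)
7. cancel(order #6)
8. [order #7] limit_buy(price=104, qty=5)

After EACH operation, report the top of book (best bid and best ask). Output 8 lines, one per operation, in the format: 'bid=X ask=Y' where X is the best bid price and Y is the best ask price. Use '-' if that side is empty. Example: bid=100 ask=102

Answer: bid=- ask=102
bid=- ask=-
bid=- ask=95
bid=- ask=-
bid=- ask=98
bid=- ask=98
bid=- ask=98
bid=104 ask=-

Derivation:
After op 1 [order #1] limit_sell(price=102, qty=3): fills=none; bids=[-] asks=[#1:3@102]
After op 2 [order #2] market_buy(qty=6): fills=#2x#1:3@102; bids=[-] asks=[-]
After op 3 [order #3] limit_sell(price=95, qty=6): fills=none; bids=[-] asks=[#3:6@95]
After op 4 [order #4] limit_buy(price=97, qty=6): fills=#4x#3:6@95; bids=[-] asks=[-]
After op 5 [order #5] limit_sell(price=98, qty=10): fills=none; bids=[-] asks=[#5:10@98]
After op 6 [order #6] limit_buy(price=105, qty=9): fills=#6x#5:9@98; bids=[-] asks=[#5:1@98]
After op 7 cancel(order #6): fills=none; bids=[-] asks=[#5:1@98]
After op 8 [order #7] limit_buy(price=104, qty=5): fills=#7x#5:1@98; bids=[#7:4@104] asks=[-]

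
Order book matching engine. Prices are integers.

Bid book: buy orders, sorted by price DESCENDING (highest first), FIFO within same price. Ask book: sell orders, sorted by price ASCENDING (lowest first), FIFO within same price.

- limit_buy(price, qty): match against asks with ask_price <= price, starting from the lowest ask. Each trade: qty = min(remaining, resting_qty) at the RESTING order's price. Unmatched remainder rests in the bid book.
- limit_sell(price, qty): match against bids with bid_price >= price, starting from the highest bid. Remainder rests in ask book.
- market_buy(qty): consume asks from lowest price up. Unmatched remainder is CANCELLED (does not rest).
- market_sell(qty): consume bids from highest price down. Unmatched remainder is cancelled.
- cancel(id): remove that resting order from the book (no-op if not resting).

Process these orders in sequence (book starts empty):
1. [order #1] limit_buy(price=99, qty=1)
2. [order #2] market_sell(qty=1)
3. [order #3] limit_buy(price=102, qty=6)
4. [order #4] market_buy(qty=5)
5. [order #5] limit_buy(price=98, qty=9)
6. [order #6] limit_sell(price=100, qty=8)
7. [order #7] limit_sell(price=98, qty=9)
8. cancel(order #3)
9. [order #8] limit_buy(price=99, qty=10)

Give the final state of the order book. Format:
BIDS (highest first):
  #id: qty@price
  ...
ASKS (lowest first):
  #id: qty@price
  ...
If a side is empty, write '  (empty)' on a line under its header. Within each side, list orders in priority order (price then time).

After op 1 [order #1] limit_buy(price=99, qty=1): fills=none; bids=[#1:1@99] asks=[-]
After op 2 [order #2] market_sell(qty=1): fills=#1x#2:1@99; bids=[-] asks=[-]
After op 3 [order #3] limit_buy(price=102, qty=6): fills=none; bids=[#3:6@102] asks=[-]
After op 4 [order #4] market_buy(qty=5): fills=none; bids=[#3:6@102] asks=[-]
After op 5 [order #5] limit_buy(price=98, qty=9): fills=none; bids=[#3:6@102 #5:9@98] asks=[-]
After op 6 [order #6] limit_sell(price=100, qty=8): fills=#3x#6:6@102; bids=[#5:9@98] asks=[#6:2@100]
After op 7 [order #7] limit_sell(price=98, qty=9): fills=#5x#7:9@98; bids=[-] asks=[#6:2@100]
After op 8 cancel(order #3): fills=none; bids=[-] asks=[#6:2@100]
After op 9 [order #8] limit_buy(price=99, qty=10): fills=none; bids=[#8:10@99] asks=[#6:2@100]

Answer: BIDS (highest first):
  #8: 10@99
ASKS (lowest first):
  #6: 2@100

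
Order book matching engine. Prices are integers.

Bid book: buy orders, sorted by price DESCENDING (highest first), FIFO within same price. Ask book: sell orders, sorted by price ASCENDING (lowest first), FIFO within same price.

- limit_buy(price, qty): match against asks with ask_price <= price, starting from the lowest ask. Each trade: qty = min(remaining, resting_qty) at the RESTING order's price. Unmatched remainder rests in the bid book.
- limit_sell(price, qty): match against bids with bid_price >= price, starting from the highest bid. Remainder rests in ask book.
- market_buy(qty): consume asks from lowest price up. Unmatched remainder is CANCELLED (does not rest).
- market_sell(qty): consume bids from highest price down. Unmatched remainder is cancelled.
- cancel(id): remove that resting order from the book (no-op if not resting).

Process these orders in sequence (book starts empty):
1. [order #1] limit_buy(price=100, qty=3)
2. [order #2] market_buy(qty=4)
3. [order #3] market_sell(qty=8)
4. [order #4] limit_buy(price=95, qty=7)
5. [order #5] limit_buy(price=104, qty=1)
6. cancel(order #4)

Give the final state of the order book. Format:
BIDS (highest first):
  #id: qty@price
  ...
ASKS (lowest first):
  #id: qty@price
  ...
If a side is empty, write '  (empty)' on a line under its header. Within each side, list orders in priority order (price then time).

After op 1 [order #1] limit_buy(price=100, qty=3): fills=none; bids=[#1:3@100] asks=[-]
After op 2 [order #2] market_buy(qty=4): fills=none; bids=[#1:3@100] asks=[-]
After op 3 [order #3] market_sell(qty=8): fills=#1x#3:3@100; bids=[-] asks=[-]
After op 4 [order #4] limit_buy(price=95, qty=7): fills=none; bids=[#4:7@95] asks=[-]
After op 5 [order #5] limit_buy(price=104, qty=1): fills=none; bids=[#5:1@104 #4:7@95] asks=[-]
After op 6 cancel(order #4): fills=none; bids=[#5:1@104] asks=[-]

Answer: BIDS (highest first):
  #5: 1@104
ASKS (lowest first):
  (empty)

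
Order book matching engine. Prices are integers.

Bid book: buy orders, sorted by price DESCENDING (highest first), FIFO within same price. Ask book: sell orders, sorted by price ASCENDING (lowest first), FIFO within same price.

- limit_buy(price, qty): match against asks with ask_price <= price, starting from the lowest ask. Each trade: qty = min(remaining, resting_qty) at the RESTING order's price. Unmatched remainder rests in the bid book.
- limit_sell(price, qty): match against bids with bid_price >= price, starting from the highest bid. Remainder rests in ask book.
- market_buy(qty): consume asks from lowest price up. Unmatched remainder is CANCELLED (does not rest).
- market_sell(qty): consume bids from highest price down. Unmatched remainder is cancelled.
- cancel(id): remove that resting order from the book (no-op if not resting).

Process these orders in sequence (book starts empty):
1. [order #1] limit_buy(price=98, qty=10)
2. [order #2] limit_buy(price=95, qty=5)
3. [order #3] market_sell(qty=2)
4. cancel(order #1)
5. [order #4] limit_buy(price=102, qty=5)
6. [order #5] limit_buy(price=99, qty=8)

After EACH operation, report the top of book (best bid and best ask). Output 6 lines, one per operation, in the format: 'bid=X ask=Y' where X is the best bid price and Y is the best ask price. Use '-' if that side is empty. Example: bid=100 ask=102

Answer: bid=98 ask=-
bid=98 ask=-
bid=98 ask=-
bid=95 ask=-
bid=102 ask=-
bid=102 ask=-

Derivation:
After op 1 [order #1] limit_buy(price=98, qty=10): fills=none; bids=[#1:10@98] asks=[-]
After op 2 [order #2] limit_buy(price=95, qty=5): fills=none; bids=[#1:10@98 #2:5@95] asks=[-]
After op 3 [order #3] market_sell(qty=2): fills=#1x#3:2@98; bids=[#1:8@98 #2:5@95] asks=[-]
After op 4 cancel(order #1): fills=none; bids=[#2:5@95] asks=[-]
After op 5 [order #4] limit_buy(price=102, qty=5): fills=none; bids=[#4:5@102 #2:5@95] asks=[-]
After op 6 [order #5] limit_buy(price=99, qty=8): fills=none; bids=[#4:5@102 #5:8@99 #2:5@95] asks=[-]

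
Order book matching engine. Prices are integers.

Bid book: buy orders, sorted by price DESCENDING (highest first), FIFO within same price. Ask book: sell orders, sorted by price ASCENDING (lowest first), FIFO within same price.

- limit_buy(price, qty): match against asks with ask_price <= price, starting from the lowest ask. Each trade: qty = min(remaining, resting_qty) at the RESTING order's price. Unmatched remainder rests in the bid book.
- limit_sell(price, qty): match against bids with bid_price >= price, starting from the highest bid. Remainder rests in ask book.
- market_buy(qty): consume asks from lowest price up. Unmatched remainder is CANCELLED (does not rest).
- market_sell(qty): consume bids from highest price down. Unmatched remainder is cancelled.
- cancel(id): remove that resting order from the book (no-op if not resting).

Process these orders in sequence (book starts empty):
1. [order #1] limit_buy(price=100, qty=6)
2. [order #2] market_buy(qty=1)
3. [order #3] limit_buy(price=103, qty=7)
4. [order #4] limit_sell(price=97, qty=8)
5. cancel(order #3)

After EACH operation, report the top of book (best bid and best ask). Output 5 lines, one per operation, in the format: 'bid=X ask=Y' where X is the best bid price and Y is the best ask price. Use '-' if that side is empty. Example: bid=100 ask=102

Answer: bid=100 ask=-
bid=100 ask=-
bid=103 ask=-
bid=100 ask=-
bid=100 ask=-

Derivation:
After op 1 [order #1] limit_buy(price=100, qty=6): fills=none; bids=[#1:6@100] asks=[-]
After op 2 [order #2] market_buy(qty=1): fills=none; bids=[#1:6@100] asks=[-]
After op 3 [order #3] limit_buy(price=103, qty=7): fills=none; bids=[#3:7@103 #1:6@100] asks=[-]
After op 4 [order #4] limit_sell(price=97, qty=8): fills=#3x#4:7@103 #1x#4:1@100; bids=[#1:5@100] asks=[-]
After op 5 cancel(order #3): fills=none; bids=[#1:5@100] asks=[-]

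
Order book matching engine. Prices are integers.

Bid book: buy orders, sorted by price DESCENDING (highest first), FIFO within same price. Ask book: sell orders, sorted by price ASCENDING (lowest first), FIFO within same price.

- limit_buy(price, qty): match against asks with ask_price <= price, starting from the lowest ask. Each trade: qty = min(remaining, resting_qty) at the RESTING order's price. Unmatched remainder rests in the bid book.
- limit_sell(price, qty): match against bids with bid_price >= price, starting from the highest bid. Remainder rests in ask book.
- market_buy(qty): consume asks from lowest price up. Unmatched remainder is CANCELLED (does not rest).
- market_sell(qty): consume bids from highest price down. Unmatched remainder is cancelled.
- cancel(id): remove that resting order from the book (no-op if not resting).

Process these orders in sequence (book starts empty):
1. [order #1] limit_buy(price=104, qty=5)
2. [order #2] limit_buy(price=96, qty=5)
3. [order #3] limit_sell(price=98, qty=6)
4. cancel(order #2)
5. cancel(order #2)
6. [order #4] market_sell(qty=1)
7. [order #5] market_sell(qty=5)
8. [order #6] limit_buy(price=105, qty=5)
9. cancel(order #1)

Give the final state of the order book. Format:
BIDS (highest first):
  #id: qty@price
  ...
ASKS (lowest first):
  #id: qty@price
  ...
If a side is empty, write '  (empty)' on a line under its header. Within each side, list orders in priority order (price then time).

Answer: BIDS (highest first):
  #6: 4@105
ASKS (lowest first):
  (empty)

Derivation:
After op 1 [order #1] limit_buy(price=104, qty=5): fills=none; bids=[#1:5@104] asks=[-]
After op 2 [order #2] limit_buy(price=96, qty=5): fills=none; bids=[#1:5@104 #2:5@96] asks=[-]
After op 3 [order #3] limit_sell(price=98, qty=6): fills=#1x#3:5@104; bids=[#2:5@96] asks=[#3:1@98]
After op 4 cancel(order #2): fills=none; bids=[-] asks=[#3:1@98]
After op 5 cancel(order #2): fills=none; bids=[-] asks=[#3:1@98]
After op 6 [order #4] market_sell(qty=1): fills=none; bids=[-] asks=[#3:1@98]
After op 7 [order #5] market_sell(qty=5): fills=none; bids=[-] asks=[#3:1@98]
After op 8 [order #6] limit_buy(price=105, qty=5): fills=#6x#3:1@98; bids=[#6:4@105] asks=[-]
After op 9 cancel(order #1): fills=none; bids=[#6:4@105] asks=[-]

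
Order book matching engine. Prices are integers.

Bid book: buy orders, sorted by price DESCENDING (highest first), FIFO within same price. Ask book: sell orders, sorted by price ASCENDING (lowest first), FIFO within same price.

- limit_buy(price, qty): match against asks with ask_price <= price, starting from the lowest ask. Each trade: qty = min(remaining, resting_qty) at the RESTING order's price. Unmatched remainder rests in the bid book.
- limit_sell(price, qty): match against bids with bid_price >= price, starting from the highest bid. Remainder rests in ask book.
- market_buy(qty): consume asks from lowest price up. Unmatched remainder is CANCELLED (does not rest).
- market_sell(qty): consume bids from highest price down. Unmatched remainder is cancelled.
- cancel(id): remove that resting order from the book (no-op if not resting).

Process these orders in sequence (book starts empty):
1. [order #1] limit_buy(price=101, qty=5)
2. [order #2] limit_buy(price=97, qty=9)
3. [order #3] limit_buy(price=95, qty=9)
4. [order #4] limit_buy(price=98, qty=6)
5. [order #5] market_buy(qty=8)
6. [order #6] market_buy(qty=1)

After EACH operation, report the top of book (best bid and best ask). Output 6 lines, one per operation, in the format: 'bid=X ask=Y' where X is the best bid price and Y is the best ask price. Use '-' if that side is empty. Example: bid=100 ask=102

After op 1 [order #1] limit_buy(price=101, qty=5): fills=none; bids=[#1:5@101] asks=[-]
After op 2 [order #2] limit_buy(price=97, qty=9): fills=none; bids=[#1:5@101 #2:9@97] asks=[-]
After op 3 [order #3] limit_buy(price=95, qty=9): fills=none; bids=[#1:5@101 #2:9@97 #3:9@95] asks=[-]
After op 4 [order #4] limit_buy(price=98, qty=6): fills=none; bids=[#1:5@101 #4:6@98 #2:9@97 #3:9@95] asks=[-]
After op 5 [order #5] market_buy(qty=8): fills=none; bids=[#1:5@101 #4:6@98 #2:9@97 #3:9@95] asks=[-]
After op 6 [order #6] market_buy(qty=1): fills=none; bids=[#1:5@101 #4:6@98 #2:9@97 #3:9@95] asks=[-]

Answer: bid=101 ask=-
bid=101 ask=-
bid=101 ask=-
bid=101 ask=-
bid=101 ask=-
bid=101 ask=-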